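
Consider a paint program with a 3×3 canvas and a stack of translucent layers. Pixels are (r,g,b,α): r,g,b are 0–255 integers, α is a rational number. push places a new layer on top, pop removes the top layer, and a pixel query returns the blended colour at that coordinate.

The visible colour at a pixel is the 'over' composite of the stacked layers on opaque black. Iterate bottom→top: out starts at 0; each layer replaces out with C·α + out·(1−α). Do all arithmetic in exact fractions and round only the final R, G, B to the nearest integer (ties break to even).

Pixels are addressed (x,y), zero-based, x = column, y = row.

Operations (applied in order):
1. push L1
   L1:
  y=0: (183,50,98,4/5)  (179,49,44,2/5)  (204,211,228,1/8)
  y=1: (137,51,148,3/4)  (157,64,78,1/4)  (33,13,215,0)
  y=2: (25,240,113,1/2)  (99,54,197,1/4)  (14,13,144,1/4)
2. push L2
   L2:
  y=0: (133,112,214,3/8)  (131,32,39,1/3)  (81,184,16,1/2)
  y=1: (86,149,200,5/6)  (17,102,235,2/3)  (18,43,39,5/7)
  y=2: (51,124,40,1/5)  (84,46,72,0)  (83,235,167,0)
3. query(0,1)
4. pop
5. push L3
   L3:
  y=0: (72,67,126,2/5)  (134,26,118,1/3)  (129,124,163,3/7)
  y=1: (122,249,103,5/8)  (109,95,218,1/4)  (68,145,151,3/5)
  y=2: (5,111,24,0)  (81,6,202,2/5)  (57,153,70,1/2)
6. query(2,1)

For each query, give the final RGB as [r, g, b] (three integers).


at x=0,y=1 over L1,L2:
L1 α=3/4: [411/4, 153/4, 111]
L2 α=5/6: [2131/24, 3133/24, 1111/6]
= [89, 131, 185]

at x=2,y=1 over L1,L3:
+L1 (α=0) → [0, 0, 0]
+L3 (α=3/5) → [204/5, 87, 453/5]
= [41, 87, 91]


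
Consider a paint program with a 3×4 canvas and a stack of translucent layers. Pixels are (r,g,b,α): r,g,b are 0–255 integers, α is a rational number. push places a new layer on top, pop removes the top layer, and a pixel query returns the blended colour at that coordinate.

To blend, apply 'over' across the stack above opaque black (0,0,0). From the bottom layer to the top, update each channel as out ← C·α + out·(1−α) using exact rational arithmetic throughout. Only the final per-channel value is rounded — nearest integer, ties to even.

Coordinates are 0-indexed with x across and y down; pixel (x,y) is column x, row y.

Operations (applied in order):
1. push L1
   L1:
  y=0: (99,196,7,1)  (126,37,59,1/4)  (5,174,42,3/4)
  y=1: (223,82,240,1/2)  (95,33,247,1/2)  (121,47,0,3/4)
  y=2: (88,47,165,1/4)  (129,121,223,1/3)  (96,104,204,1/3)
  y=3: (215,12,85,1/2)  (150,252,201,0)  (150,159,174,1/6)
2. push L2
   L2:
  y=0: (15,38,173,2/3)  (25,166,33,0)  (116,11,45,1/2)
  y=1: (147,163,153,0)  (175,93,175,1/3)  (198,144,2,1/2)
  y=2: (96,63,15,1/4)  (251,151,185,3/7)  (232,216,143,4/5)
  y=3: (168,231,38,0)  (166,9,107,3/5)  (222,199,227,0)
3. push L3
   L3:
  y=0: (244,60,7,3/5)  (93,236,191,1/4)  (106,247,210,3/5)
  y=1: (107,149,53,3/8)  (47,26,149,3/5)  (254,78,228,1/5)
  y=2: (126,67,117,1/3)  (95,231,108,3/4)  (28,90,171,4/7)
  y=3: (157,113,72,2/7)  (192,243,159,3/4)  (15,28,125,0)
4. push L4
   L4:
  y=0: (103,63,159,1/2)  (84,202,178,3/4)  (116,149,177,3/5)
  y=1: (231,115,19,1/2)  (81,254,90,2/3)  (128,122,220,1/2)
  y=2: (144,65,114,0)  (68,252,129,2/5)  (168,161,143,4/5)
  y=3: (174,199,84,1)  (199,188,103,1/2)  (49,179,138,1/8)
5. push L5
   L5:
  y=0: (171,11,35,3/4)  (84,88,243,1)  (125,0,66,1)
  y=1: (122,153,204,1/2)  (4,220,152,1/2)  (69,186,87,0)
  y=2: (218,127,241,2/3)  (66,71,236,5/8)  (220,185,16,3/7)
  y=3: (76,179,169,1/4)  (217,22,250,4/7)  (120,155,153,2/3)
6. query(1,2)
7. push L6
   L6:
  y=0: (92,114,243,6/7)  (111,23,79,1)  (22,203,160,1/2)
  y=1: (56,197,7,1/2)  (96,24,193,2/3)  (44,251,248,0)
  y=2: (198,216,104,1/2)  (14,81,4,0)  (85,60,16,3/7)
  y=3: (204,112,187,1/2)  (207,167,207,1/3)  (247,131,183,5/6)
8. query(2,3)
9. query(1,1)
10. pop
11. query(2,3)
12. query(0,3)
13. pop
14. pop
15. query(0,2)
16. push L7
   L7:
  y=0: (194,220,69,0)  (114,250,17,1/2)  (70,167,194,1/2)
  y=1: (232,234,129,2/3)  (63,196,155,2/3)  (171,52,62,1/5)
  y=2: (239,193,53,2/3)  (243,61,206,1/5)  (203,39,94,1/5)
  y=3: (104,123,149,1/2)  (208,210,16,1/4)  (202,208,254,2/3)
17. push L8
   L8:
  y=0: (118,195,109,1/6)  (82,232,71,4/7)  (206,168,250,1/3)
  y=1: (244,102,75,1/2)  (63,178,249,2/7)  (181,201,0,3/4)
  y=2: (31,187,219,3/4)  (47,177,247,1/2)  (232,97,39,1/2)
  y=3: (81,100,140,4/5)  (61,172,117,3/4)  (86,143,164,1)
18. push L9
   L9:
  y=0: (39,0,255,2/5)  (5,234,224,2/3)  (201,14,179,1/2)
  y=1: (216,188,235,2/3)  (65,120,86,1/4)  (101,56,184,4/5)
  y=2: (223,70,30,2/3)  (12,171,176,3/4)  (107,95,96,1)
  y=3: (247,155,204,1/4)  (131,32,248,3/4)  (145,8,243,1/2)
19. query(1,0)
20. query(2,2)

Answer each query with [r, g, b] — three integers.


query (1,2) [L1,L2,L3,L4,L5] — begin 0,0,0
after L1 α=1/3: [43, 121/3, 223/3]
after L2 α=3/7: [925/7, 1843/21, 2557/21]
after L3 α=3/4: [730/7, 4099/21, 9361/84]
after L4 α=2/5: [3142/35, 7627/35, 3317/28]
after L5 α=5/8: [2622/35, 17653/140, 42991/224]
→ [75, 126, 192]

at x=2,y=3 over L1,L2,L3,L4,L5,L6:
+L1 (α=1/6) → [25, 53/2, 29]
+L2 (α=0) → [25, 53/2, 29]
+L3 (α=0) → [25, 53/2, 29]
+L4 (α=1/8) → [28, 729/16, 341/8]
+L5 (α=2/3) → [268/3, 5689/48, 2789/24]
+L6 (α=5/6) → [3973/18, 37129/288, 24749/144]
= [221, 129, 172]

(1,1) stack=L1,L2,L3,L4,L5,L6; from [0,0,0]:
+L1 (α=1/2) → [95/2, 33/2, 247/2]
+L2 (α=1/3) → [90, 42, 422/3]
+L3 (α=3/5) → [321/5, 162/5, 437/3]
+L4 (α=2/3) → [377/5, 2702/15, 977/9]
+L5 (α=1/2) → [397/10, 3001/15, 2345/18]
+L6 (α=2/3) → [2317/30, 3721/45, 9293/54]
→ [77, 83, 172]

at x=2,y=3 over L1,L2,L3,L4,L5:
L1 α=1/6: [25, 53/2, 29]
L2 α=0: [25, 53/2, 29]
L3 α=0: [25, 53/2, 29]
L4 α=1/8: [28, 729/16, 341/8]
L5 α=2/3: [268/3, 5689/48, 2789/24]
= [89, 119, 116]

at x=0,y=3 over L1,L2,L3,L4,L5:
+L1 (α=1/2) → [215/2, 6, 85/2]
+L2 (α=0) → [215/2, 6, 85/2]
+L3 (α=2/7) → [1703/14, 256/7, 713/14]
+L4 (α=1) → [174, 199, 84]
+L5 (α=1/4) → [299/2, 194, 421/4]
→ [150, 194, 105]

query (0,2) [L1,L2,L3] — begin 0,0,0
after L1 α=1/4: [22, 47/4, 165/4]
after L2 α=1/4: [81/2, 393/16, 555/16]
after L3 α=1/3: [69, 929/24, 497/8]
rounded: [69, 39, 62]

(1,0) stack=L1,L2,L3,L7,L8,L9; from [0,0,0]:
+L1 (α=1/4) → [63/2, 37/4, 59/4]
+L2 (α=0) → [63/2, 37/4, 59/4]
+L3 (α=1/4) → [375/8, 1055/16, 941/16]
+L7 (α=1/2) → [1287/16, 5055/32, 1213/32]
+L8 (α=4/7) → [9109/112, 44861/224, 12727/224]
+L9 (α=2/3) → [10229/336, 149693/672, 37693/224]
= [30, 223, 168]

(2,2) stack=L1,L2,L3,L7,L8,L9; from [0,0,0]:
+L1 (α=1/3) → [32, 104/3, 68]
+L2 (α=4/5) → [192, 2696/15, 128]
+L3 (α=4/7) → [688/7, 4496/35, 1068/7]
+L7 (α=1/5) → [4173/35, 19349/175, 986/7]
+L8 (α=1/2) → [12293/70, 18162/175, 1259/14]
+L9 (α=1) → [107, 95, 96]
= [107, 95, 96]


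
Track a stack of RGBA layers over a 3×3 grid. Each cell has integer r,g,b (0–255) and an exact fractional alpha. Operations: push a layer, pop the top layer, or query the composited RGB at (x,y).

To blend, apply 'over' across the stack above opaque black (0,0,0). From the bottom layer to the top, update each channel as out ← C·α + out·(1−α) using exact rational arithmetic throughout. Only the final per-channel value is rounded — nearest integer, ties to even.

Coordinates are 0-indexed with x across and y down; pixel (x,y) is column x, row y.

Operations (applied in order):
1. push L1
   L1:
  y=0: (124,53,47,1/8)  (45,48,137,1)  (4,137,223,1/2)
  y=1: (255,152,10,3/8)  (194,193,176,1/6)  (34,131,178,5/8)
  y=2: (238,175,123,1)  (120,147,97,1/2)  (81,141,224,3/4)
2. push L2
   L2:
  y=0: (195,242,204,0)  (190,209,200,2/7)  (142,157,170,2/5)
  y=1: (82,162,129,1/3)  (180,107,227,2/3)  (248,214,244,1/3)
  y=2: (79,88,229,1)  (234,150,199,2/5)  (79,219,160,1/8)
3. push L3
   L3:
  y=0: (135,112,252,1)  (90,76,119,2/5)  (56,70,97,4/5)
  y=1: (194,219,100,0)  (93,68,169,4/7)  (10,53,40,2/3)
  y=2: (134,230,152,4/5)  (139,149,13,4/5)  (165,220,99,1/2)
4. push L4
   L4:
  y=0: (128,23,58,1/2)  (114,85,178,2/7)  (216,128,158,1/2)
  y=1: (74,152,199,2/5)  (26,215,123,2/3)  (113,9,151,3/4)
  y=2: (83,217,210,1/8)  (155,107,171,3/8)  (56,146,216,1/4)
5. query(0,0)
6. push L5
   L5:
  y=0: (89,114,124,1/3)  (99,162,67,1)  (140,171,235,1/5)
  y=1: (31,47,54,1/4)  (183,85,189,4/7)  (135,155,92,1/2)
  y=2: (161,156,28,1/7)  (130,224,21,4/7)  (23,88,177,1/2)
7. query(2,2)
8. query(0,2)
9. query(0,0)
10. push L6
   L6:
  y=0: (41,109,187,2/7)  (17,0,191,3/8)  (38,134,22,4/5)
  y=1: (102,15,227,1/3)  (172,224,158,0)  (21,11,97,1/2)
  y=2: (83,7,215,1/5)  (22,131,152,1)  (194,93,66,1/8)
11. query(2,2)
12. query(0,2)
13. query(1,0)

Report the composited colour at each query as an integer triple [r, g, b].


query (0,0) [L1,L2,L3,L4] — begin 0,0,0
+L1 (α=1/8) → [31/2, 53/8, 47/8]
+L2 (α=0) → [31/2, 53/8, 47/8]
+L3 (α=1) → [135, 112, 252]
+L4 (α=1/2) → [263/2, 135/2, 155]
rounded: [132, 68, 155]

query (2,2) [L1,L2,L3,L4,L5] — begin 0,0,0
after L1 α=3/4: [243/4, 423/4, 168]
after L2 α=1/8: [2017/32, 3837/32, 167]
after L3 α=1/2: [7297/64, 10877/64, 133]
after L4 α=1/4: [25475/256, 41975/256, 615/4]
after L5 α=1/2: [31363/512, 64503/512, 1323/8]
= [61, 126, 165]

at x=0,y=2 over L1,L2,L3,L4,L5:
after L1 α=1: [238, 175, 123]
after L2 α=1: [79, 88, 229]
after L3 α=4/5: [123, 1008/5, 837/5]
after L4 α=1/8: [118, 8141/40, 6909/40]
after L5 α=1/7: [869/7, 27543/140, 3041/20]
rounded: [124, 197, 152]

at x=0,y=0 over L1,L2,L3,L4,L5:
L1 α=1/8: [31/2, 53/8, 47/8]
L2 α=0: [31/2, 53/8, 47/8]
L3 α=1: [135, 112, 252]
L4 α=1/2: [263/2, 135/2, 155]
L5 α=1/3: [352/3, 83, 434/3]
= [117, 83, 145]

(2,2) stack=L1,L2,L3,L4,L5,L6; from [0,0,0]:
after L1 α=3/4: [243/4, 423/4, 168]
after L2 α=1/8: [2017/32, 3837/32, 167]
after L3 α=1/2: [7297/64, 10877/64, 133]
after L4 α=1/4: [25475/256, 41975/256, 615/4]
after L5 α=1/2: [31363/512, 64503/512, 1323/8]
after L6 α=1/8: [318869/4096, 499137/4096, 9789/64]
= [78, 122, 153]

(0,2) stack=L1,L2,L3,L4,L5,L6; from [0,0,0]:
after L1 α=1: [238, 175, 123]
after L2 α=1: [79, 88, 229]
after L3 α=4/5: [123, 1008/5, 837/5]
after L4 α=1/8: [118, 8141/40, 6909/40]
after L5 α=1/7: [869/7, 27543/140, 3041/20]
after L6 α=1/5: [4057/35, 27788/175, 4116/25]
= [116, 159, 165]

(1,0) stack=L1,L2,L3,L4,L5,L6; from [0,0,0]:
+L1 (α=1) → [45, 48, 137]
+L2 (α=2/7) → [605/7, 94, 155]
+L3 (α=2/5) → [615/7, 434/5, 703/5]
+L4 (α=2/7) → [4671/49, 604/7, 1059/7]
+L5 (α=1) → [99, 162, 67]
+L6 (α=3/8) → [273/4, 405/4, 227/2]
rounded: [68, 101, 114]


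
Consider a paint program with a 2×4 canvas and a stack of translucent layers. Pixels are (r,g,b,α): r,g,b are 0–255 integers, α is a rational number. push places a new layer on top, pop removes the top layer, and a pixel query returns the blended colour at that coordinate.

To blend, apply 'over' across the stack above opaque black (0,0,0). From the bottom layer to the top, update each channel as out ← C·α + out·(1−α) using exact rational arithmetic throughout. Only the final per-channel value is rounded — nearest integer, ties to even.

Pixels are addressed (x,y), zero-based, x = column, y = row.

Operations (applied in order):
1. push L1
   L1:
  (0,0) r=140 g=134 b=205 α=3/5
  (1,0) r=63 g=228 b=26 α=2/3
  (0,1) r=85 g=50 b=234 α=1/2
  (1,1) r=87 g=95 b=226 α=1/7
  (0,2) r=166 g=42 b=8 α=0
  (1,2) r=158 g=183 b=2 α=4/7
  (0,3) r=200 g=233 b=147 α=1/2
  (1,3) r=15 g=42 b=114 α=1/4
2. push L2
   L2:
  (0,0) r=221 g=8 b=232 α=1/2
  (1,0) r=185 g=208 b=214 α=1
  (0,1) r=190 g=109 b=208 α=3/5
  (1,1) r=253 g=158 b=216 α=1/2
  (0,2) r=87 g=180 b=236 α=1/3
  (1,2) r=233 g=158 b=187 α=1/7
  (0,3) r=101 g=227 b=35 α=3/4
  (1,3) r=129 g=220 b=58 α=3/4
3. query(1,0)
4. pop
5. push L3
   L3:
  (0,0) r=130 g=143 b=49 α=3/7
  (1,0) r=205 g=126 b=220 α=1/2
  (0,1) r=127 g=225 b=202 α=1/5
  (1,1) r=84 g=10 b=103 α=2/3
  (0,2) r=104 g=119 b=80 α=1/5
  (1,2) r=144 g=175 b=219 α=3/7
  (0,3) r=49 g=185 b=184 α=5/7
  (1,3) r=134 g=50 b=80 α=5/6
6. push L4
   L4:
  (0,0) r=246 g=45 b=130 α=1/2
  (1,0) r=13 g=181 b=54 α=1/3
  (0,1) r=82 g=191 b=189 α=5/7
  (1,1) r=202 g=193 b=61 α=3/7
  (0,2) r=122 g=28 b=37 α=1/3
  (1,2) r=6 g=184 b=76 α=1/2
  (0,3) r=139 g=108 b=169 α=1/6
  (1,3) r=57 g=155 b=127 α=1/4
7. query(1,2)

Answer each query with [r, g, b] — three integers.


query (1,0) [L1,L2] — begin 0,0,0
after L1 α=2/3: [42, 152, 52/3]
after L2 α=1: [185, 208, 214]
= [185, 208, 214]

at x=1,y=2 over L1,L3,L4:
L1 α=4/7: [632/7, 732/7, 8/7]
L3 α=3/7: [5552/49, 6603/49, 4631/49]
L4 α=1/2: [2923/49, 15619/98, 8355/98]
→ [60, 159, 85]


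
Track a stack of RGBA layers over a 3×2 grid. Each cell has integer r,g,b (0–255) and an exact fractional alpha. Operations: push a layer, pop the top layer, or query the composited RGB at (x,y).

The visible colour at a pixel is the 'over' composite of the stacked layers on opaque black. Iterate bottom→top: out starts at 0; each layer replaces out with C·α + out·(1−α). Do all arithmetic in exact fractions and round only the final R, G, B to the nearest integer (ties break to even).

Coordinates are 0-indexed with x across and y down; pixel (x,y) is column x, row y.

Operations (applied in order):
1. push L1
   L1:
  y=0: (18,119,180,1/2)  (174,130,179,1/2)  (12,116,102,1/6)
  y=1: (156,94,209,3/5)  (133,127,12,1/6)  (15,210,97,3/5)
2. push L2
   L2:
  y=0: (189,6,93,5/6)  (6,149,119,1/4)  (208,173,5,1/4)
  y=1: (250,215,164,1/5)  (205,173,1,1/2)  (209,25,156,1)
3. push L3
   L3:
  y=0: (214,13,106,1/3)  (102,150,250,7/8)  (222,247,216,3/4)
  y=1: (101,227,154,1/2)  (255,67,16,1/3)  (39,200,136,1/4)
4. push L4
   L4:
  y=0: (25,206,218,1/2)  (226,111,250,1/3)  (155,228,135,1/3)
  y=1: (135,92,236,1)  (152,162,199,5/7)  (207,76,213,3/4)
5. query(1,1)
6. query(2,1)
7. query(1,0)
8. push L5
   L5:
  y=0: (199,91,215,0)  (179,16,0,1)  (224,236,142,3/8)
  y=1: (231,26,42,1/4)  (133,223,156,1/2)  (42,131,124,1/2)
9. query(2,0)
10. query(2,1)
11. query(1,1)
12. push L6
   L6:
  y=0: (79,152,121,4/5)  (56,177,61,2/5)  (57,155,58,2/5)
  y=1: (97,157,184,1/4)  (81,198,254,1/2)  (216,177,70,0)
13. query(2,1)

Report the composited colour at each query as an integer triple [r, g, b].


query (1,1) [L1,L2,L3,L4] — begin 0,0,0
after L1 α=1/6: [133/6, 127/6, 2]
after L2 α=1/2: [1363/12, 1165/12, 3/2]
after L3 α=1/3: [2893/18, 1567/18, 19/3]
after L4 α=5/7: [9733/63, 8857/63, 3023/21]
= [154, 141, 144]

at x=2,y=1 over L1,L2,L3,L4:
after L1 α=3/5: [9, 126, 291/5]
after L2 α=1: [209, 25, 156]
after L3 α=1/4: [333/2, 275/4, 151]
after L4 α=3/4: [1575/8, 1187/16, 395/2]
rounded: [197, 74, 198]

query (1,0) [L1,L2,L3,L4] — begin 0,0,0
+L1 (α=1/2) → [87, 65, 179/2]
+L2 (α=1/4) → [267/4, 86, 775/8]
+L3 (α=7/8) → [3123/32, 142, 14775/64]
+L4 (α=1/3) → [6739/48, 395/3, 22775/96]
→ [140, 132, 237]

query (2,0) [L1,L2,L3,L4,L5] — begin 0,0,0
after L1 α=1/6: [2, 58/3, 17]
after L2 α=1/4: [107/2, 231/4, 14]
after L3 α=3/4: [1439/8, 3195/16, 331/2]
after L4 α=1/3: [2059/12, 1673/8, 466/3]
after L5 α=3/8: [18359/96, 14029/64, 451/3]
rounded: [191, 219, 150]

at x=2,y=1 over L1,L2,L3,L4,L5:
after L1 α=3/5: [9, 126, 291/5]
after L2 α=1: [209, 25, 156]
after L3 α=1/4: [333/2, 275/4, 151]
after L4 α=3/4: [1575/8, 1187/16, 395/2]
after L5 α=1/2: [1911/16, 3283/32, 643/4]
→ [119, 103, 161]

(1,1) stack=L1,L2,L3,L4,L5; from [0,0,0]:
+L1 (α=1/6) → [133/6, 127/6, 2]
+L2 (α=1/2) → [1363/12, 1165/12, 3/2]
+L3 (α=1/3) → [2893/18, 1567/18, 19/3]
+L4 (α=5/7) → [9733/63, 8857/63, 3023/21]
+L5 (α=1/2) → [9056/63, 11453/63, 6299/42]
→ [144, 182, 150]

(2,1) stack=L1,L2,L3,L4,L5,L6; from [0,0,0]:
L1 α=3/5: [9, 126, 291/5]
L2 α=1: [209, 25, 156]
L3 α=1/4: [333/2, 275/4, 151]
L4 α=3/4: [1575/8, 1187/16, 395/2]
L5 α=1/2: [1911/16, 3283/32, 643/4]
L6 α=0: [1911/16, 3283/32, 643/4]
rounded: [119, 103, 161]


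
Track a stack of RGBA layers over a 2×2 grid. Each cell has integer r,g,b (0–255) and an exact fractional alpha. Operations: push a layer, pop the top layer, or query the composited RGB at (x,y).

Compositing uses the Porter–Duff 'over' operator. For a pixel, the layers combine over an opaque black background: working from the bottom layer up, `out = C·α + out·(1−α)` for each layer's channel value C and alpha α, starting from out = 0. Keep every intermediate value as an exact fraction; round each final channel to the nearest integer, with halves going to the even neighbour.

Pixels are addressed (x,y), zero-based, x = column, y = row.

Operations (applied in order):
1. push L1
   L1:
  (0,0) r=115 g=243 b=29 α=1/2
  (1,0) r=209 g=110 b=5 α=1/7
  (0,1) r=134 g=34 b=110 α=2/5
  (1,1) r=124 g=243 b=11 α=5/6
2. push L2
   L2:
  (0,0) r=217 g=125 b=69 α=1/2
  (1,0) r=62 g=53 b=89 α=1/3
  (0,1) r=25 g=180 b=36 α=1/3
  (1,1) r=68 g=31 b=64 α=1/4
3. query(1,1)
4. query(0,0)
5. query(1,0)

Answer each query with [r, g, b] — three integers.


(1,1) stack=L1,L2; from [0,0,0]:
L1 α=5/6: [310/3, 405/2, 55/6]
L2 α=1/4: [189/2, 1277/8, 183/8]
rounded: [94, 160, 23]

(0,0) stack=L1,L2; from [0,0,0]:
L1 α=1/2: [115/2, 243/2, 29/2]
L2 α=1/2: [549/4, 493/4, 167/4]
rounded: [137, 123, 42]

(1,0) stack=L1,L2; from [0,0,0]:
L1 α=1/7: [209/7, 110/7, 5/7]
L2 α=1/3: [284/7, 197/7, 211/7]
= [41, 28, 30]


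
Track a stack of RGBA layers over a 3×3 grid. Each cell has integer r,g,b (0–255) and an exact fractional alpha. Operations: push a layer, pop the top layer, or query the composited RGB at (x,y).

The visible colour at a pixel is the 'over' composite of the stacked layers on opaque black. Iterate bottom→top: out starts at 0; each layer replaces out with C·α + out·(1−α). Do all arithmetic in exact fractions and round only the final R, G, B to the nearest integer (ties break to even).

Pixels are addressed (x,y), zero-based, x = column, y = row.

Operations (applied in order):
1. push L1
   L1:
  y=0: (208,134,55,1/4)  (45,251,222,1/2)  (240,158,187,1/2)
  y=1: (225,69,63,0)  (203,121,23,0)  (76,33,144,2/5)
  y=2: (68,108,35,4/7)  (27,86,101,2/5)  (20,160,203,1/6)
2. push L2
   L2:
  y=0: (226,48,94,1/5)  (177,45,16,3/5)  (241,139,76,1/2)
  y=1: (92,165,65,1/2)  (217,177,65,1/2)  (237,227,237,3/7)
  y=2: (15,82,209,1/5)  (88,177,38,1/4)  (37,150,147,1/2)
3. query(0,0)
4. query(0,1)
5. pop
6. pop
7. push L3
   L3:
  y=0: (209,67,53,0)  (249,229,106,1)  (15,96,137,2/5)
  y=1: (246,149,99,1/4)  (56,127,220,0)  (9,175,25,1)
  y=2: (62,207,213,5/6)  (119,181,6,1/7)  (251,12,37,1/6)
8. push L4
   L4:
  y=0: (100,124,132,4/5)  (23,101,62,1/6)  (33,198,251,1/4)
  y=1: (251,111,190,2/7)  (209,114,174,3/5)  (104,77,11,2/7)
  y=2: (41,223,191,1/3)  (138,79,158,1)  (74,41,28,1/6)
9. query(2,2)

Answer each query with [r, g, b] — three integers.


(0,0) stack=L1,L2; from [0,0,0]:
after L1 α=1/4: [52, 67/2, 55/4]
after L2 α=1/5: [434/5, 182/5, 149/5]
→ [87, 36, 30]

at x=0,y=1 over L1,L2:
L1 α=0: [0, 0, 0]
L2 α=1/2: [46, 165/2, 65/2]
rounded: [46, 82, 32]

(2,2) stack=L3,L4; from [0,0,0]:
after L3 α=1/6: [251/6, 2, 37/6]
after L4 α=1/6: [1699/36, 17/2, 353/36]
→ [47, 8, 10]


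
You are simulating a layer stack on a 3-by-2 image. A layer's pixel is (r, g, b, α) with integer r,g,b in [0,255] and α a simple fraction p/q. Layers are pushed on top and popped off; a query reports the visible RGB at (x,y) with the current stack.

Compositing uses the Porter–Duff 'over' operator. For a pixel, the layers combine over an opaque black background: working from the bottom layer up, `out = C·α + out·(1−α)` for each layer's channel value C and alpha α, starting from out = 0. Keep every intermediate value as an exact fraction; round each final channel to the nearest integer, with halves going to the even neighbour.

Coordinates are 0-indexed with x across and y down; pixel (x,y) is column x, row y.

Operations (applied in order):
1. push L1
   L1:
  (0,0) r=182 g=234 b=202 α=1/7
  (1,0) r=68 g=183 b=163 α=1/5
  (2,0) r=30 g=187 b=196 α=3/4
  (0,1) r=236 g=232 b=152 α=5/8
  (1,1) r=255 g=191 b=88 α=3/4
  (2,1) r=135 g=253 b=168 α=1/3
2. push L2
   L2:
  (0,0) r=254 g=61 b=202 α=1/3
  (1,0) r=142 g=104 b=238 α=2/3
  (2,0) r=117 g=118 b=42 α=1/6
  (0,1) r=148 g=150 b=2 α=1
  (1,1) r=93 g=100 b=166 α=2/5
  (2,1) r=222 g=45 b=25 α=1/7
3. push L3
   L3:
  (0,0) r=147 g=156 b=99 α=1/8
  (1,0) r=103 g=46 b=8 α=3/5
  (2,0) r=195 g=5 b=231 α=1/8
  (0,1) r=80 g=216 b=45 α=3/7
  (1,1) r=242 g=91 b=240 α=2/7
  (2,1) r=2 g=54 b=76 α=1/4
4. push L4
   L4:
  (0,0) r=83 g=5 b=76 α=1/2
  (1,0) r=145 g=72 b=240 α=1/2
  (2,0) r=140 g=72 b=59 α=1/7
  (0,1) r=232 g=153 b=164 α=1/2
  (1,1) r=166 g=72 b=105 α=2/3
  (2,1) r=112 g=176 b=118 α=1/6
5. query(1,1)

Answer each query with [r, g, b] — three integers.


at x=1,y=1 over L1,L2,L3,L4:
L1 α=3/4: [765/4, 573/4, 66]
L2 α=2/5: [3039/20, 2519/20, 106]
L3 α=2/7: [4975/28, 3247/28, 1010/7]
L4 α=2/3: [4757/28, 7279/84, 2480/21]
rounded: [170, 87, 118]


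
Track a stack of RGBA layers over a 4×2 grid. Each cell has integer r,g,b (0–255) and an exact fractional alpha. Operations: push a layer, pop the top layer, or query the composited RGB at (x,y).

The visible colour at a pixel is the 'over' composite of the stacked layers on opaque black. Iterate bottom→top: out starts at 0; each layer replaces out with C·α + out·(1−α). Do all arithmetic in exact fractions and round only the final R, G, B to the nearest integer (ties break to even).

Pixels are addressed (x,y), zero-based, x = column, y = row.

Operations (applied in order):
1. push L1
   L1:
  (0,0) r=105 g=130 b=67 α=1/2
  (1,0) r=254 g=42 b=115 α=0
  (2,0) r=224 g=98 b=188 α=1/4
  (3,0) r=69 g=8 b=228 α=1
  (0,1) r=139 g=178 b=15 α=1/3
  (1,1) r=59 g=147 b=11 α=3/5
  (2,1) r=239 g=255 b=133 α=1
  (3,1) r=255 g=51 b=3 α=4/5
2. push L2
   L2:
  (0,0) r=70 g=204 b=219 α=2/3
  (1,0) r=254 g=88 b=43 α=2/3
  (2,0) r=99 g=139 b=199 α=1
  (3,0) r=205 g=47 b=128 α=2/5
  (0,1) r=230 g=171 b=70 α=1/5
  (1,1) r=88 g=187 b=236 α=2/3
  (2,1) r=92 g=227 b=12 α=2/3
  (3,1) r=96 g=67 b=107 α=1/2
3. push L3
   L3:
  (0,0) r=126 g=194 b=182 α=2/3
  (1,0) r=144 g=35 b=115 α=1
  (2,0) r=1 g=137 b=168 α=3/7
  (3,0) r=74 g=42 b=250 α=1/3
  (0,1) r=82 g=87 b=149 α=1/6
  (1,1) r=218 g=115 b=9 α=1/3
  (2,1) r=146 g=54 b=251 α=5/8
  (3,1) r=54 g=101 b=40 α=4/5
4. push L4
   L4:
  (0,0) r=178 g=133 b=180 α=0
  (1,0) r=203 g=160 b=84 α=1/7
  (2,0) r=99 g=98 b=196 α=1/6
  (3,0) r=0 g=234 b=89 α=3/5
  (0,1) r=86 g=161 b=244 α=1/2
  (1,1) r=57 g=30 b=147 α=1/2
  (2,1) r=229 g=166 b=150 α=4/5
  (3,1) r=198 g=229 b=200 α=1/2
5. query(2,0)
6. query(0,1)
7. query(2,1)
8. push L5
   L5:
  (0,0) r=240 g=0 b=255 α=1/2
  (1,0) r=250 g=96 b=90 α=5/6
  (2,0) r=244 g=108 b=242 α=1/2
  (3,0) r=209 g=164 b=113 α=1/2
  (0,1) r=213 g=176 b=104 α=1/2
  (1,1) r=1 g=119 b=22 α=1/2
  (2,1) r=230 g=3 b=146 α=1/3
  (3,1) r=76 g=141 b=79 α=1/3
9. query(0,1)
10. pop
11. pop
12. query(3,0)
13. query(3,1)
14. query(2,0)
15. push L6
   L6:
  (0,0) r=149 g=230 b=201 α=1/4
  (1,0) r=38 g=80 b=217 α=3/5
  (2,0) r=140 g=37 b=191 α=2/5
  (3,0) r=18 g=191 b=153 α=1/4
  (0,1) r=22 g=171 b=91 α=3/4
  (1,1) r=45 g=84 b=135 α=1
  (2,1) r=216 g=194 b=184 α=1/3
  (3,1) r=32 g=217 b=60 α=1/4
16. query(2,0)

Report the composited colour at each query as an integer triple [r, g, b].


(2,0) stack=L1,L2,L3,L4; from [0,0,0]:
+L1 (α=1/4) → [56, 49/2, 47]
+L2 (α=1) → [99, 139, 199]
+L3 (α=3/7) → [57, 967/7, 1300/7]
+L4 (α=1/6) → [64, 5521/42, 1312/7]
rounded: [64, 131, 187]

(0,1) stack=L1,L2,L3,L4; from [0,0,0]:
L1 α=1/3: [139/3, 178/3, 5]
L2 α=1/5: [1246/15, 245/3, 18]
L3 α=1/6: [746/9, 743/9, 239/6]
L4 α=1/2: [760/9, 1096/9, 1703/12]
rounded: [84, 122, 142]

query (2,1) [L1,L2,L3,L4] — begin 0,0,0
+L1 (α=1) → [239, 255, 133]
+L2 (α=2/3) → [141, 709/3, 157/3]
+L3 (α=5/8) → [1153/8, 979/8, 353/2]
+L4 (α=4/5) → [8481/40, 6291/40, 1553/10]
→ [212, 157, 155]

query (0,1) [L1,L2,L3,L4,L5] — begin 0,0,0
after L1 α=1/3: [139/3, 178/3, 5]
after L2 α=1/5: [1246/15, 245/3, 18]
after L3 α=1/6: [746/9, 743/9, 239/6]
after L4 α=1/2: [760/9, 1096/9, 1703/12]
after L5 α=1/2: [2677/18, 1340/9, 2951/24]
rounded: [149, 149, 123]

query (3,0) [L1,L2,L3] — begin 0,0,0
L1 α=1: [69, 8, 228]
L2 α=2/5: [617/5, 118/5, 188]
L3 α=1/3: [1604/15, 446/15, 626/3]
rounded: [107, 30, 209]

(3,1) stack=L1,L2,L3; from [0,0,0]:
L1 α=4/5: [204, 204/5, 12/5]
L2 α=1/2: [150, 539/10, 547/10]
L3 α=4/5: [366/5, 4579/50, 2147/50]
rounded: [73, 92, 43]

at x=2,y=0 over L1,L2,L3:
after L1 α=1/4: [56, 49/2, 47]
after L2 α=1: [99, 139, 199]
after L3 α=3/7: [57, 967/7, 1300/7]
rounded: [57, 138, 186]

at x=2,y=0 over L1,L2,L3,L6:
+L1 (α=1/4) → [56, 49/2, 47]
+L2 (α=1) → [99, 139, 199]
+L3 (α=3/7) → [57, 967/7, 1300/7]
+L6 (α=2/5) → [451/5, 3419/35, 6574/35]
→ [90, 98, 188]


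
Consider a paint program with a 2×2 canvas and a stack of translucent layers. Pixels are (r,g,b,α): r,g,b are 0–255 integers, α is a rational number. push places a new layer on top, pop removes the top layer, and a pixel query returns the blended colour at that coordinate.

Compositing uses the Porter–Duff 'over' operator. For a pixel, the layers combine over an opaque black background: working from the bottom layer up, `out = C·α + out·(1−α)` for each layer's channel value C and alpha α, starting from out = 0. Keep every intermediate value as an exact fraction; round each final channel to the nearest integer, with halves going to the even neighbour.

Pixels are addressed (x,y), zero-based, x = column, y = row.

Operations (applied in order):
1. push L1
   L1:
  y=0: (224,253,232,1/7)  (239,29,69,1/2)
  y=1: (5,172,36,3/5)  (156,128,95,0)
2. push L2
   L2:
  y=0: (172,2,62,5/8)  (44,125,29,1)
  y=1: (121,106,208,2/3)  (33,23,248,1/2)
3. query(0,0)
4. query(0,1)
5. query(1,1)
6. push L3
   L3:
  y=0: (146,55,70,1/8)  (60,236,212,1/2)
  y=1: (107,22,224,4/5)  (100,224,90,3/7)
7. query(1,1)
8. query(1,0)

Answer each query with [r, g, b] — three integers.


(0,0) stack=L1,L2; from [0,0,0]:
L1 α=1/7: [32, 253/7, 232/7]
L2 α=5/8: [239/2, 829/56, 1433/28]
= [120, 15, 51]

at x=0,y=1 over L1,L2:
after L1 α=3/5: [3, 516/5, 108/5]
after L2 α=2/3: [245/3, 1576/15, 2188/15]
→ [82, 105, 146]

(1,1) stack=L1,L2; from [0,0,0]:
after L1 α=0: [0, 0, 0]
after L2 α=1/2: [33/2, 23/2, 124]
= [16, 12, 124]

(1,1) stack=L1,L2,L3; from [0,0,0]:
after L1 α=0: [0, 0, 0]
after L2 α=1/2: [33/2, 23/2, 124]
after L3 α=3/7: [366/7, 718/7, 766/7]
= [52, 103, 109]

query (1,0) [L1,L2,L3] — begin 0,0,0
after L1 α=1/2: [239/2, 29/2, 69/2]
after L2 α=1: [44, 125, 29]
after L3 α=1/2: [52, 361/2, 241/2]
rounded: [52, 180, 120]


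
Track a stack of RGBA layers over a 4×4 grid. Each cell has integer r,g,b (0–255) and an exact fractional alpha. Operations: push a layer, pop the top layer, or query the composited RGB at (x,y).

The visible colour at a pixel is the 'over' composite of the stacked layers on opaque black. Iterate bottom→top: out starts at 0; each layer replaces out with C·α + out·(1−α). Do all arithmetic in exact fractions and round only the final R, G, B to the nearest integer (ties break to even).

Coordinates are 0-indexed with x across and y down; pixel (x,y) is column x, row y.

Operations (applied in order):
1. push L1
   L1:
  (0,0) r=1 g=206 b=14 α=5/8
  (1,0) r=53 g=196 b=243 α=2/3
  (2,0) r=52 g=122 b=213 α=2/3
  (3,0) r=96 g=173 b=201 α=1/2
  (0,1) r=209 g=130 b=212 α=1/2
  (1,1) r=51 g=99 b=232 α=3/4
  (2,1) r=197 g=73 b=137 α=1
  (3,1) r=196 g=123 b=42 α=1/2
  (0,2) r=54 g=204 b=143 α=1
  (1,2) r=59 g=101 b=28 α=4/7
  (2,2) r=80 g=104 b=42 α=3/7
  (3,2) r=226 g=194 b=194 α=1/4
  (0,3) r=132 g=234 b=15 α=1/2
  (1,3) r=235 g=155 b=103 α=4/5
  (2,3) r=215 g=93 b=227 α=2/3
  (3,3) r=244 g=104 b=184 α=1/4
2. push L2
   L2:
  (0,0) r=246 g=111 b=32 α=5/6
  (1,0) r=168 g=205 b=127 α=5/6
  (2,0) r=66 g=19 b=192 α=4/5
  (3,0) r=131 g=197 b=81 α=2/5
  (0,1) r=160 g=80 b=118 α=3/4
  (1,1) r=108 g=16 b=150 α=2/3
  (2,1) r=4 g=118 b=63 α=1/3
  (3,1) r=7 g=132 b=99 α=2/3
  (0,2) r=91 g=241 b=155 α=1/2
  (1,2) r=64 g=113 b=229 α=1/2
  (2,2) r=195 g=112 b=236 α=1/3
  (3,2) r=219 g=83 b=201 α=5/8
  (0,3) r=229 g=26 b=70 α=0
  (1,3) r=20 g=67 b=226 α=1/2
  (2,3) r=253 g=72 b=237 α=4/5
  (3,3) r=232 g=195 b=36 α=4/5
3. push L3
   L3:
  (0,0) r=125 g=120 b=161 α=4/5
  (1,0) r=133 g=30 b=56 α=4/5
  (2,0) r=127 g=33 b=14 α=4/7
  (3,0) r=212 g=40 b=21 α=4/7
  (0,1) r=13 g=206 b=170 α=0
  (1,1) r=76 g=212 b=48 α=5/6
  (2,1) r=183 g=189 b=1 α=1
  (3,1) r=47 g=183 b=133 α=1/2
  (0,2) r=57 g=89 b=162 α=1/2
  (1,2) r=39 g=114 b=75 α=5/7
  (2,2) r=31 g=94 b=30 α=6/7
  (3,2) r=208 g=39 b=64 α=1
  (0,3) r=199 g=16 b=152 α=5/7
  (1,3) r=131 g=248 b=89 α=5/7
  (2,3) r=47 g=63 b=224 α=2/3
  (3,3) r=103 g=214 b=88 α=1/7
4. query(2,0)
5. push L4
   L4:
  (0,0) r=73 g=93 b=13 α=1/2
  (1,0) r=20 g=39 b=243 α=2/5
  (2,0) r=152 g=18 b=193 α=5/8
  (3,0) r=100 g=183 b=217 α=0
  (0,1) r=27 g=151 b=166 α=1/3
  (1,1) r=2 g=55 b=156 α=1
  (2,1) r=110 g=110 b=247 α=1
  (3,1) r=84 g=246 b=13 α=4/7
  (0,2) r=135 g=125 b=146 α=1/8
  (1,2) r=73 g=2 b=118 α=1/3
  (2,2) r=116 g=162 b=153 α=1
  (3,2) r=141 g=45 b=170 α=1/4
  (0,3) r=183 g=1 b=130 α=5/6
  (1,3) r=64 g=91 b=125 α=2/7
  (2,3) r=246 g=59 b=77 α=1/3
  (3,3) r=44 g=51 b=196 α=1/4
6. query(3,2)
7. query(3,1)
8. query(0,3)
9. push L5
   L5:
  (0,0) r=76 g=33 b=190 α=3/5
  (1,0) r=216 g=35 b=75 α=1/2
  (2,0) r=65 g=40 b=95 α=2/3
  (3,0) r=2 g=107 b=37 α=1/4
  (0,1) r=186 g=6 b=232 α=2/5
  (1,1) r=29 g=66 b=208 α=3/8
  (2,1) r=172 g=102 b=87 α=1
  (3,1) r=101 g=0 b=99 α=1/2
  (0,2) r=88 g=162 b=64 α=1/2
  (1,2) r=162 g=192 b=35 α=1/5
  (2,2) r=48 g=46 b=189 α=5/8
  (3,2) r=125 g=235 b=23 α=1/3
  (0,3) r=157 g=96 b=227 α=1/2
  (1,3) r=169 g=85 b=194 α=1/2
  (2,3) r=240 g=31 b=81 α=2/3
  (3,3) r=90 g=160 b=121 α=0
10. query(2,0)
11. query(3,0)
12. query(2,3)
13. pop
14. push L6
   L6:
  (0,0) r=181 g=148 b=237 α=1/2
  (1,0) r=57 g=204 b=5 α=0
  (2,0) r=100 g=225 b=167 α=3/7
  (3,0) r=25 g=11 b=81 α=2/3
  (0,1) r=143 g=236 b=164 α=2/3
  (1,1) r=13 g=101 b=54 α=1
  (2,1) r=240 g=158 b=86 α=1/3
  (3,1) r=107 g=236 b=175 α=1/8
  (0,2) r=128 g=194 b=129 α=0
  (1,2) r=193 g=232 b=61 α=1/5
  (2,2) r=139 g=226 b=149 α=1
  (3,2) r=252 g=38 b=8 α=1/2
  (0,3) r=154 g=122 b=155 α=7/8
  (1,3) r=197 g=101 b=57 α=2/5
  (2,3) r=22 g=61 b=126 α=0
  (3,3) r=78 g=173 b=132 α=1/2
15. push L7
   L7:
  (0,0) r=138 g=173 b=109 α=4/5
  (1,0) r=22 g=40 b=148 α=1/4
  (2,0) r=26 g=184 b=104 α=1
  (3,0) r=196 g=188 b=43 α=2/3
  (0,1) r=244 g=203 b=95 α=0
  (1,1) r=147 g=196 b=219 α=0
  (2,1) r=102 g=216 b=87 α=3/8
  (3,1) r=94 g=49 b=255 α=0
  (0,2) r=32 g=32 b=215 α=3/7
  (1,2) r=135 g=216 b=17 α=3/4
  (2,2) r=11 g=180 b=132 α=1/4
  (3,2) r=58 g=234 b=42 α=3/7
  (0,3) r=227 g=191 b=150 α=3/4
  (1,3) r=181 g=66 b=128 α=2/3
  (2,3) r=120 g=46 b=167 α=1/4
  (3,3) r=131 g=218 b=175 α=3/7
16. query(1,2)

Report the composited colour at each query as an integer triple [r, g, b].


(2,0) stack=L1,L2,L3; from [0,0,0]:
after L1 α=2/3: [104/3, 244/3, 142]
after L2 α=4/5: [896/15, 472/15, 182]
after L3 α=4/7: [3436/35, 1132/35, 86]
= [98, 32, 86]

query (3,2) [L1,L2,L3,L4] — begin 0,0,0
+L1 (α=1/4) → [113/2, 97/2, 97/2]
+L2 (α=5/8) → [2529/16, 1121/16, 2301/16]
+L3 (α=1) → [208, 39, 64]
+L4 (α=1/4) → [765/4, 81/2, 181/2]
= [191, 40, 90]

(3,1) stack=L1,L2,L3,L4; from [0,0,0]:
L1 α=1/2: [98, 123/2, 21]
L2 α=2/3: [112/3, 217/2, 73]
L3 α=1/2: [253/6, 583/4, 103]
L4 α=4/7: [925/14, 5685/28, 361/7]
→ [66, 203, 52]

at x=0,y=3 over L1,L2,L3,L4:
+L1 (α=1/2) → [66, 117, 15/2]
+L2 (α=0) → [66, 117, 15/2]
+L3 (α=5/7) → [161, 314/7, 775/7]
+L4 (α=5/6) → [538/3, 349/42, 1775/14]
rounded: [179, 8, 127]

(2,0) stack=L1,L2,L3,L4,L5; from [0,0,0]:
after L1 α=2/3: [104/3, 244/3, 142]
after L2 α=4/5: [896/15, 472/15, 182]
after L3 α=4/7: [3436/35, 1132/35, 86]
after L4 α=5/8: [9227/70, 3273/140, 1223/8]
after L5 α=2/3: [6109/70, 14473/420, 2743/24]
rounded: [87, 34, 114]

(3,0) stack=L1,L2,L3,L4,L5; from [0,0,0]:
L1 α=1/2: [48, 173/2, 201/2]
L2 α=2/5: [406/5, 1307/10, 927/10]
L3 α=4/7: [5458/35, 5521/70, 3621/70]
L4 α=0: [5458/35, 5521/70, 3621/70]
L5 α=1/4: [4111/35, 24053/280, 13453/280]
= [117, 86, 48]

at x=2,y=3 over L1,L2,L3,L4,L5:
+L1 (α=2/3) → [430/3, 62, 454/3]
+L2 (α=4/5) → [3466/15, 70, 3298/15]
+L3 (α=2/3) → [4876/45, 196/3, 10018/45]
+L4 (α=1/3) → [20822/135, 569/9, 23501/135]
+L5 (α=2/3) → [85622/405, 1127/27, 45371/405]
= [211, 42, 112]

(1,2) stack=L1,L2,L3,L4,L6,L7; from [0,0,0]:
after L1 α=4/7: [236/7, 404/7, 16]
after L2 α=1/2: [342/7, 1195/14, 245/2]
after L3 α=5/7: [2049/49, 5185/49, 620/7]
after L4 α=1/3: [7675/147, 10468/147, 2066/21]
after L6 α=1/5: [59071/735, 75976/735, 1909/21]
after L7 α=3/4: [178373/1470, 138064/735, 745/21]
rounded: [121, 188, 35]


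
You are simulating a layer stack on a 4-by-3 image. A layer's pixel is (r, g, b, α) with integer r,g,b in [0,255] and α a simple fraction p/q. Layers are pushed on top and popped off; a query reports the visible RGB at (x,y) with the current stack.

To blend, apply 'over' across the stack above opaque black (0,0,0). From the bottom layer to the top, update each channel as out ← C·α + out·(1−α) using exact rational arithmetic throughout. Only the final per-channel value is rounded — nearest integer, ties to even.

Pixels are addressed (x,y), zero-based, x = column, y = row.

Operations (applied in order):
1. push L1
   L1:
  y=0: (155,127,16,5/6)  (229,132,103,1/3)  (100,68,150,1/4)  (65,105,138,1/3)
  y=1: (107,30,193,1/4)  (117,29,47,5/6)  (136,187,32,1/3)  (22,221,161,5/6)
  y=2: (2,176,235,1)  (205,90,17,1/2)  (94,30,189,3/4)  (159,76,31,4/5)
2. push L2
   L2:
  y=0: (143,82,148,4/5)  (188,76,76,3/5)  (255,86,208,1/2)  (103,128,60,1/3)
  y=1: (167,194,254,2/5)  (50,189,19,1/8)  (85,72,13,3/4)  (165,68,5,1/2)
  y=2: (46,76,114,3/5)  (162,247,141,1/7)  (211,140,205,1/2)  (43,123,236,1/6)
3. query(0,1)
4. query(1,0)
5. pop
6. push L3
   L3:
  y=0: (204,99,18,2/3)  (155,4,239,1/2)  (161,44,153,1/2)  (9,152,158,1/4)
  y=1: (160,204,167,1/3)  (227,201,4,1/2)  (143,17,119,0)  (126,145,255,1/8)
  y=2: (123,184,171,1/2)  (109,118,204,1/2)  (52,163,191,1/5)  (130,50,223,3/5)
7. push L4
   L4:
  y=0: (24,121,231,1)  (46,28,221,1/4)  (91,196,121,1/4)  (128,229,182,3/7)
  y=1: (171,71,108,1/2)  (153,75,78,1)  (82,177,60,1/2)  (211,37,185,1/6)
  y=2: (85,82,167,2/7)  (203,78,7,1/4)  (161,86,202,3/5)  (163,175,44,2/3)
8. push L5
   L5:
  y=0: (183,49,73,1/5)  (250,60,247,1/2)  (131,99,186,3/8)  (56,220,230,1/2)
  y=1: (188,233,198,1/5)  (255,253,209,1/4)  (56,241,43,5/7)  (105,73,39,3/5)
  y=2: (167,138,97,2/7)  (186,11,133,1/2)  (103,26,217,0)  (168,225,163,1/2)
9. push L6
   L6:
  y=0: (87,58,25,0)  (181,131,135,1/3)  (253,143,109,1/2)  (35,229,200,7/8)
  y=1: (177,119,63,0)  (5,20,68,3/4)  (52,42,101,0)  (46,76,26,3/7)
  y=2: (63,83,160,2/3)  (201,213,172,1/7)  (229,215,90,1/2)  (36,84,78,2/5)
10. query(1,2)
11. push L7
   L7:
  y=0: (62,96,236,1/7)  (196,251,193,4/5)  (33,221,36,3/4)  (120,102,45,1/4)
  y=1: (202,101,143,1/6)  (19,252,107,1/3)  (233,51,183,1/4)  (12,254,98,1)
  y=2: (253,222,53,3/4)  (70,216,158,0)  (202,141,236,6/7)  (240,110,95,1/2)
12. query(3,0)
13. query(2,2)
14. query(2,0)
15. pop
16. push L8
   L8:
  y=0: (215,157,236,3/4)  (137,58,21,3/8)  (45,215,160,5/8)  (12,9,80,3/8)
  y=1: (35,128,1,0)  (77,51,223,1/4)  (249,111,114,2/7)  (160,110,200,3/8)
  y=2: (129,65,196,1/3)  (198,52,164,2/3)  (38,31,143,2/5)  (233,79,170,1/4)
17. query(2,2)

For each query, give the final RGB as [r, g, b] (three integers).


(0,1) stack=L1,L2; from [0,0,0]:
L1 α=1/4: [107/4, 15/2, 193/4]
L2 α=2/5: [1657/20, 821/10, 2611/20]
rounded: [83, 82, 131]

(1,0) stack=L1,L2; from [0,0,0]:
+L1 (α=1/3) → [229/3, 44, 103/3]
+L2 (α=3/5) → [430/3, 316/5, 178/3]
rounded: [143, 63, 59]

at x=1,y=2 over L1,L3,L4,L5,L6:
+L1 (α=1/2) → [205/2, 45, 17/2]
+L3 (α=1/2) → [423/4, 163/2, 425/4]
+L4 (α=1/4) → [2081/16, 645/8, 1303/16]
+L5 (α=1/2) → [5057/32, 733/16, 3431/32]
+L6 (α=1/7) → [18387/112, 3903/56, 13045/112]
= [164, 70, 116]

(3,0) stack=L1,L3,L4,L5,L6,L7; from [0,0,0]:
L1 α=1/3: [65/3, 35, 46]
L3 α=1/4: [37/2, 257/4, 74]
L4 α=3/7: [458/7, 944/7, 842/7]
L5 α=1/2: [425/7, 1242/7, 1226/7]
L6 α=7/8: [535/14, 12463/56, 5513/28]
L7 α=1/4: [3285/56, 43101/224, 17799/112]
→ [59, 192, 159]

(2,2) stack=L1,L3,L4,L5,L6,L7; from [0,0,0]:
L1 α=3/4: [141/2, 45/2, 567/4]
L3 α=1/5: [334/5, 253/5, 758/5]
L4 α=3/5: [3083/25, 1796/25, 4546/25]
L5 α=0: [3083/25, 1796/25, 4546/25]
L6 α=1/2: [4404/25, 7171/50, 3398/25]
L7 α=6/7: [34704/175, 49471/350, 38798/175]
rounded: [198, 141, 222]

query (2,0) [L1,L3,L4,L5,L6,L7] — begin 0,0,0
after L1 α=1/4: [25, 17, 75/2]
after L3 α=1/2: [93, 61/2, 381/4]
after L4 α=1/4: [185/2, 575/8, 1627/16]
after L5 α=3/8: [1711/16, 5251/64, 17063/128]
after L6 α=1/2: [5759/32, 14403/128, 31015/256]
after L7 α=3/4: [8927/128, 99267/512, 58663/1024]
rounded: [70, 194, 57]

at x=2,y=2 over L1,L3,L4,L5,L6,L8:
L1 α=3/4: [141/2, 45/2, 567/4]
L3 α=1/5: [334/5, 253/5, 758/5]
L4 α=3/5: [3083/25, 1796/25, 4546/25]
L5 α=0: [3083/25, 1796/25, 4546/25]
L6 α=1/2: [4404/25, 7171/50, 3398/25]
L8 α=2/5: [15112/125, 24613/250, 17344/125]
= [121, 98, 139]


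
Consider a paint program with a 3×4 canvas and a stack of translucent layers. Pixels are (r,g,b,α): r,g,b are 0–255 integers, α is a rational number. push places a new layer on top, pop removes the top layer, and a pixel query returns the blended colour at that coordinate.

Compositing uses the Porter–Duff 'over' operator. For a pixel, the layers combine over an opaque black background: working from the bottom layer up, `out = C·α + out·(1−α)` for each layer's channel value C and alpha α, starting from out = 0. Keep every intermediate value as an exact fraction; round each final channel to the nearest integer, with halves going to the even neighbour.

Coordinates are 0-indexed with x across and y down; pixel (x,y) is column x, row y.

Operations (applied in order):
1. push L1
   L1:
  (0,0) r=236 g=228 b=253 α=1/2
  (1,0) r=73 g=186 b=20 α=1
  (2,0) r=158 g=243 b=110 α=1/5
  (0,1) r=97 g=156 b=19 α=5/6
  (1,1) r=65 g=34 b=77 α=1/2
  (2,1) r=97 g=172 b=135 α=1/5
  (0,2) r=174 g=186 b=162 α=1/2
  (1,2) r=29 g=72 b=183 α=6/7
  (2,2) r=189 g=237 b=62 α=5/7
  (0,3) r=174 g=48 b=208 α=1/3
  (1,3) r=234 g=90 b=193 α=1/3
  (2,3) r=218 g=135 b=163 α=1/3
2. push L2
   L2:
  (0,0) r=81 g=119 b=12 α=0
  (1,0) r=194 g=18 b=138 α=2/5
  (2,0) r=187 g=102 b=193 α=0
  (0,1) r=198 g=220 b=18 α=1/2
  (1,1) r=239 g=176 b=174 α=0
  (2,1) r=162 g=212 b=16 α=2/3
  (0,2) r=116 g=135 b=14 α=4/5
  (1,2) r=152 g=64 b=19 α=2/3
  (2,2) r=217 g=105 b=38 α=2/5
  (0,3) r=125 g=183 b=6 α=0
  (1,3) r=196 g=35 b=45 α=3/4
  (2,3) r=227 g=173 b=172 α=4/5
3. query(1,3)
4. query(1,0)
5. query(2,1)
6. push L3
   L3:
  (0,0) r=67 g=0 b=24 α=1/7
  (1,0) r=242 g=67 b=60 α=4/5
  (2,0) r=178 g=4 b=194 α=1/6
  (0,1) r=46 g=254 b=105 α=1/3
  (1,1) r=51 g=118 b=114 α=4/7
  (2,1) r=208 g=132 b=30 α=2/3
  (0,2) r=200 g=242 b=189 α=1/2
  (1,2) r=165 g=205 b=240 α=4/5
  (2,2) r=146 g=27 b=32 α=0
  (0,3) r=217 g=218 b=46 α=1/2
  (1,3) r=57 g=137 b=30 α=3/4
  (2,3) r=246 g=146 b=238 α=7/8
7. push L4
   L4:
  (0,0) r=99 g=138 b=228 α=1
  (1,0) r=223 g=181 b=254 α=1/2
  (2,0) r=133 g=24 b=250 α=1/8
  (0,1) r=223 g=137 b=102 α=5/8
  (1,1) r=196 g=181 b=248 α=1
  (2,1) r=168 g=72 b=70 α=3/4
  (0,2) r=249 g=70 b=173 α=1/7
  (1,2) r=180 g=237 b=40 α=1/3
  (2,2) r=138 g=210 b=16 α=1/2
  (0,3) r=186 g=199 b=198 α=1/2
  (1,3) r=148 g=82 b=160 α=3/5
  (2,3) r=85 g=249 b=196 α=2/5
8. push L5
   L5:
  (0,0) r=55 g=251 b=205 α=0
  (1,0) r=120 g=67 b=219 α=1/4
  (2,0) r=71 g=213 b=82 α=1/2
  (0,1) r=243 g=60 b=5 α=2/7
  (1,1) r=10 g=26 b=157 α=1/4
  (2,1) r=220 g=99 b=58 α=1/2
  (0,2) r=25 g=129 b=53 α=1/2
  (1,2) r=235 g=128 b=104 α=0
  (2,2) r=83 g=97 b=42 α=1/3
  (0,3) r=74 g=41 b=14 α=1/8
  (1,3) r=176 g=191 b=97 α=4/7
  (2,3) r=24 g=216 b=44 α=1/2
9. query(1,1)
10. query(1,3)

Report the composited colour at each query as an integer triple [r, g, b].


(1,3) stack=L1,L2; from [0,0,0]:
after L1 α=1/3: [78, 30, 193/3]
after L2 α=3/4: [333/2, 135/4, 299/6]
= [166, 34, 50]

at x=1,y=0 over L1,L2:
+L1 (α=1) → [73, 186, 20]
+L2 (α=2/5) → [607/5, 594/5, 336/5]
= [121, 119, 67]

(2,1) stack=L1,L2; from [0,0,0]:
+L1 (α=1/5) → [97/5, 172/5, 27]
+L2 (α=2/3) → [1717/15, 764/5, 59/3]
rounded: [114, 153, 20]

at x=1,y=1 over L1,L2,L3,L4,L5:
after L1 α=1/2: [65/2, 17, 77/2]
after L2 α=0: [65/2, 17, 77/2]
after L3 α=4/7: [603/14, 523/7, 1143/14]
after L4 α=1: [196, 181, 248]
after L5 α=1/4: [299/2, 569/4, 901/4]
→ [150, 142, 225]

at x=1,y=3 over L1,L2,L3,L4,L5:
+L1 (α=1/3) → [78, 30, 193/3]
+L2 (α=3/4) → [333/2, 135/4, 299/6]
+L3 (α=3/4) → [675/8, 1779/16, 839/24]
+L4 (α=3/5) → [2451/20, 3747/40, 6599/60]
+L5 (α=4/7) → [21433/140, 41801/280, 14359/140]
→ [153, 149, 103]
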